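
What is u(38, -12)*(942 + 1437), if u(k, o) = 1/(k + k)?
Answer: 2379/76 ≈ 31.303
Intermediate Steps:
u(k, o) = 1/(2*k)
u(38, -12)*(942 + 1437) = ((½)/38)*(942 + 1437) = ((½)*(1/38))*2379 = (1/76)*2379 = 2379/76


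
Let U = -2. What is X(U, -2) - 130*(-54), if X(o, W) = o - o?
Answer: 7020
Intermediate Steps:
X(o, W) = 0
X(U, -2) - 130*(-54) = 0 - 130*(-54) = 0 + 7020 = 7020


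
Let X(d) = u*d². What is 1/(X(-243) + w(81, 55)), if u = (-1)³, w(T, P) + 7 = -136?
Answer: -1/59192 ≈ -1.6894e-5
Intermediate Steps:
w(T, P) = -143 (w(T, P) = -7 - 136 = -143)
u = -1
X(d) = -d²
1/(X(-243) + w(81, 55)) = 1/(-1*(-243)² - 143) = 1/(-1*59049 - 143) = 1/(-59049 - 143) = 1/(-59192) = -1/59192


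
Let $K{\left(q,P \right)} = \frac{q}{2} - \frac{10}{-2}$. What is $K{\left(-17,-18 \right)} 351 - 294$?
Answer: $- \frac{3045}{2} \approx -1522.5$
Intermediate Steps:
$K{\left(q,P \right)} = 5 + \frac{q}{2}$ ($K{\left(q,P \right)} = q \frac{1}{2} - -5 = \frac{q}{2} + 5 = 5 + \frac{q}{2}$)
$K{\left(-17,-18 \right)} 351 - 294 = \left(5 + \frac{1}{2} \left(-17\right)\right) 351 - 294 = \left(5 - \frac{17}{2}\right) 351 - 294 = \left(- \frac{7}{2}\right) 351 - 294 = - \frac{2457}{2} - 294 = - \frac{3045}{2}$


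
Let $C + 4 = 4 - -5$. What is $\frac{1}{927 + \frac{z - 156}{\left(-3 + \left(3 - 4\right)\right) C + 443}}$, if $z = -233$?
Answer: $\frac{423}{391732} \approx 0.0010798$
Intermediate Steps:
$C = 5$ ($C = -4 + \left(4 - -5\right) = -4 + \left(4 + 5\right) = -4 + 9 = 5$)
$\frac{1}{927 + \frac{z - 156}{\left(-3 + \left(3 - 4\right)\right) C + 443}} = \frac{1}{927 + \frac{-233 - 156}{\left(-3 + \left(3 - 4\right)\right) 5 + 443}} = \frac{1}{927 - \frac{389}{\left(-3 - 1\right) 5 + 443}} = \frac{1}{927 - \frac{389}{\left(-4\right) 5 + 443}} = \frac{1}{927 - \frac{389}{-20 + 443}} = \frac{1}{927 - \frac{389}{423}} = \frac{1}{\frac{391732}{423}} = \frac{423}{391732}$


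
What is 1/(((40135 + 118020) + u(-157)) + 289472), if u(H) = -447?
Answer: 1/447180 ≈ 2.2362e-6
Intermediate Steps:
1/(((40135 + 118020) + u(-157)) + 289472) = 1/(((40135 + 118020) - 447) + 289472) = 1/((158155 - 447) + 289472) = 1/(157708 + 289472) = 1/447180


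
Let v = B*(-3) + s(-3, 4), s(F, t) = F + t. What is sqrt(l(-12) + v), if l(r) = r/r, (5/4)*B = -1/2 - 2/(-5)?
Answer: 2*sqrt(14)/5 ≈ 1.4967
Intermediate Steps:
B = -2/25 (B = 4*(-1/2 - 2/(-5))/5 = 4*(-1*1/2 - 2*(-1/5))/5 = 4*(-1/2 + 2/5)/5 = (4/5)*(-1/10) = -2/25 ≈ -0.080000)
l(r) = 1
v = 31/25 (v = -2/25*(-3) + (-3 + 4) = 6/25 + 1 = 31/25 ≈ 1.2400)
sqrt(l(-12) + v) = sqrt(1 + 31/25) = sqrt(56/25) = 2*sqrt(14)/5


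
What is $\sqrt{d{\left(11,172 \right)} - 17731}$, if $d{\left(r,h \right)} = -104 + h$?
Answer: $i \sqrt{17663} \approx 132.9 i$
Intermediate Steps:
$\sqrt{d{\left(11,172 \right)} - 17731} = \sqrt{\left(-104 + 172\right) - 17731} = \sqrt{68 - 17731} = \sqrt{-17663} = i \sqrt{17663}$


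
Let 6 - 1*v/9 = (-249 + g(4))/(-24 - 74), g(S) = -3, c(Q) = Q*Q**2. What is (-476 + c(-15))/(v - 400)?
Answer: 26957/2584 ≈ 10.432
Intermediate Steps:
c(Q) = Q**3
v = 216/7 (v = 54 - 9*(-249 - 3)/(-24 - 74) = 54 - (-2268)/(-98) = 54 - (-2268)*(-1)/98 = 54 - 9*18/7 = 54 - 162/7 = 216/7 ≈ 30.857)
(-476 + c(-15))/(v - 400) = (-476 + (-15)**3)/(216/7 - 400) = (-476 - 3375)/(-2584/7) = -3851*(-7/2584) = 26957/2584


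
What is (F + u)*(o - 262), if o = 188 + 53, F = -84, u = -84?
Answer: 3528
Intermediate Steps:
o = 241
(F + u)*(o - 262) = (-84 - 84)*(241 - 262) = -168*(-21) = 3528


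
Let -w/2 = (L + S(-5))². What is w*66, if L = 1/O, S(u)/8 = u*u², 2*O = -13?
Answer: -22314864528/169 ≈ -1.3204e+8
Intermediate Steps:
O = -13/2 (O = (½)*(-13) = -13/2 ≈ -6.5000)
S(u) = 8*u³ (S(u) = 8*(u*u²) = 8*u³)
L = -2/13 (L = 1/(-13/2) = -2/13 ≈ -0.15385)
w = -338104008/169 (w = -2*(-2/13 + 8*(-5)³)² = -2*(-2/13 + 8*(-125))² = -2*(-2/13 - 1000)² = -2*(-13002/13)² = -2*169052004/169 = -338104008/169 ≈ -2.0006e+6)
w*66 = -338104008/169*66 = -22314864528/169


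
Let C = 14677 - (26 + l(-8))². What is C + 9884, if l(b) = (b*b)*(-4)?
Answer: -28339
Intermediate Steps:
l(b) = -4*b² (l(b) = b²*(-4) = -4*b²)
C = -38223 (C = 14677 - (26 - 4*(-8)²)² = 14677 - (26 - 4*64)² = 14677 - (26 - 256)² = 14677 - 1*(-230)² = 14677 - 1*52900 = 14677 - 52900 = -38223)
C + 9884 = -38223 + 9884 = -28339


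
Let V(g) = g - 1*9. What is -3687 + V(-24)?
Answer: -3720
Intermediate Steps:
V(g) = -9 + g (V(g) = g - 9 = -9 + g)
-3687 + V(-24) = -3687 + (-9 - 24) = -3687 - 33 = -3720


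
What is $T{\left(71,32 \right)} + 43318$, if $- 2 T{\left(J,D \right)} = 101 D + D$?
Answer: $41686$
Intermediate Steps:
$T{\left(J,D \right)} = - 51 D$ ($T{\left(J,D \right)} = - \frac{101 D + D}{2} = - \frac{102 D}{2} = - 51 D$)
$T{\left(71,32 \right)} + 43318 = \left(-51\right) 32 + 43318 = -1632 + 43318 = 41686$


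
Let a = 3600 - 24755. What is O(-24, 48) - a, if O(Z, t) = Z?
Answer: 21131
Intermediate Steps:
a = -21155
O(-24, 48) - a = -24 - 1*(-21155) = -24 + 21155 = 21131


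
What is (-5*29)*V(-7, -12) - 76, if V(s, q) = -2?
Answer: 214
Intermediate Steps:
(-5*29)*V(-7, -12) - 76 = -5*29*(-2) - 76 = -145*(-2) - 76 = 290 - 76 = 214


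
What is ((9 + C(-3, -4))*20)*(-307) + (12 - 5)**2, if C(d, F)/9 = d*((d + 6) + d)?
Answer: -55211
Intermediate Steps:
C(d, F) = 9*d*(6 + 2*d) (C(d, F) = 9*(d*((d + 6) + d)) = 9*(d*((6 + d) + d)) = 9*(d*(6 + 2*d)) = 9*d*(6 + 2*d))
((9 + C(-3, -4))*20)*(-307) + (12 - 5)**2 = ((9 + 18*(-3)*(3 - 3))*20)*(-307) + (12 - 5)**2 = ((9 + 18*(-3)*0)*20)*(-307) + 7**2 = ((9 + 0)*20)*(-307) + 49 = (9*20)*(-307) + 49 = 180*(-307) + 49 = -55260 + 49 = -55211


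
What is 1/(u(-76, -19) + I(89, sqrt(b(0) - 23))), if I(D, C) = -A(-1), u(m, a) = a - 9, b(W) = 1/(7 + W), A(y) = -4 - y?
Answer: -1/25 ≈ -0.040000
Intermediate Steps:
u(m, a) = -9 + a
I(D, C) = 3 (I(D, C) = -(-4 - 1*(-1)) = -(-4 + 1) = -1*(-3) = 3)
1/(u(-76, -19) + I(89, sqrt(b(0) - 23))) = 1/((-9 - 19) + 3) = 1/(-28 + 3) = 1/(-25) = -1/25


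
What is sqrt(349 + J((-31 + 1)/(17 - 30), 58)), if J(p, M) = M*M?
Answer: sqrt(3713) ≈ 60.934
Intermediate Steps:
J(p, M) = M**2
sqrt(349 + J((-31 + 1)/(17 - 30), 58)) = sqrt(349 + 58**2) = sqrt(349 + 3364) = sqrt(3713)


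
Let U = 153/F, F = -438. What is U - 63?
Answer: -9249/146 ≈ -63.349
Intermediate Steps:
U = -51/146 (U = 153/(-438) = 153*(-1/438) = -51/146 ≈ -0.34932)
U - 63 = -51/146 - 63 = -9249/146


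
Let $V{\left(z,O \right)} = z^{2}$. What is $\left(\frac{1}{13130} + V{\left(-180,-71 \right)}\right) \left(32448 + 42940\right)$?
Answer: $\frac{16035479965694}{6565} \approx 2.4426 \cdot 10^{9}$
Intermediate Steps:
$\left(\frac{1}{13130} + V{\left(-180,-71 \right)}\right) \left(32448 + 42940\right) = \left(\frac{1}{13130} + \left(-180\right)^{2}\right) \left(32448 + 42940\right) = \left(\frac{1}{13130} + 32400\right) 75388 = \frac{425412001}{13130} \cdot 75388 = \frac{16035479965694}{6565}$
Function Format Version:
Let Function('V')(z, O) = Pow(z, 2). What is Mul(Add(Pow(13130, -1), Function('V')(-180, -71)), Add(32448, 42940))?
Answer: Rational(16035479965694, 6565) ≈ 2.4426e+9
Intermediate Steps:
Mul(Add(Pow(13130, -1), Function('V')(-180, -71)), Add(32448, 42940)) = Mul(Add(Pow(13130, -1), Pow(-180, 2)), Add(32448, 42940)) = Mul(Add(Rational(1, 13130), 32400), 75388) = Mul(Rational(425412001, 13130), 75388) = Rational(16035479965694, 6565)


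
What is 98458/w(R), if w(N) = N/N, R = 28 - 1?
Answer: 98458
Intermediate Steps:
R = 27
w(N) = 1
98458/w(R) = 98458/1 = 98458*1 = 98458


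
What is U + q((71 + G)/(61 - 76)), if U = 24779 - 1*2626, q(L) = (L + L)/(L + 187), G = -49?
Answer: 5604705/253 ≈ 22153.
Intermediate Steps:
q(L) = 2*L/(187 + L) (q(L) = (2*L)/(187 + L) = 2*L/(187 + L))
U = 22153 (U = 24779 - 2626 = 22153)
U + q((71 + G)/(61 - 76)) = 22153 + 2*((71 - 49)/(61 - 76))/(187 + (71 - 49)/(61 - 76)) = 22153 + 2*(22/(-15))/(187 + 22/(-15)) = 22153 + 2*(22*(-1/15))/(187 + 22*(-1/15)) = 22153 + 2*(-22/15)/(187 - 22/15) = 22153 + 2*(-22/15)/(2783/15) = 22153 + 2*(-22/15)*(15/2783) = 22153 - 4/253 = 5604705/253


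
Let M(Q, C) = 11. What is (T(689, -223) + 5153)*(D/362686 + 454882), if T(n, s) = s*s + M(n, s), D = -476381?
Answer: 9056184379241203/362686 ≈ 2.4970e+10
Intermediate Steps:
T(n, s) = 11 + s² (T(n, s) = s*s + 11 = s² + 11 = 11 + s²)
(T(689, -223) + 5153)*(D/362686 + 454882) = ((11 + (-223)²) + 5153)*(-476381/362686 + 454882) = ((11 + 49729) + 5153)*(-476381*1/362686 + 454882) = (49740 + 5153)*(-476381/362686 + 454882) = 54893*(164978856671/362686) = 9056184379241203/362686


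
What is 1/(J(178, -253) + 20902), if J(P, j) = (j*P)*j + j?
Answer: 1/11414251 ≈ 8.7610e-8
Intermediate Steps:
J(P, j) = j + P*j² (J(P, j) = (P*j)*j + j = P*j² + j = j + P*j²)
1/(J(178, -253) + 20902) = 1/(-253*(1 + 178*(-253)) + 20902) = 1/(-253*(1 - 45034) + 20902) = 1/(-253*(-45033) + 20902) = 1/(11393349 + 20902) = 1/11414251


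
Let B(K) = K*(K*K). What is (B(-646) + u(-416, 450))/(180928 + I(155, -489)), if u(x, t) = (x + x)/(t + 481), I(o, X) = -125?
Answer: -10912377976/7318591 ≈ -1491.0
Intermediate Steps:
B(K) = K³ (B(K) = K*K² = K³)
u(x, t) = 2*x/(481 + t) (u(x, t) = (2*x)/(481 + t) = 2*x/(481 + t))
(B(-646) + u(-416, 450))/(180928 + I(155, -489)) = ((-646)³ + 2*(-416)/(481 + 450))/(180928 - 125) = (-269586136 + 2*(-416)/931)/180803 = (-269586136 + 2*(-416)*(1/931))*(1/180803) = (-269586136 - 832/931)*(1/180803) = -250984693448/931*1/180803 = -10912377976/7318591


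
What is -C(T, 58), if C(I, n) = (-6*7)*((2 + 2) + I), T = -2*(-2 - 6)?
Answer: 840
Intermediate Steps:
T = 16 (T = -2*(-8) = 16)
C(I, n) = -168 - 42*I (C(I, n) = -42*(4 + I) = -168 - 42*I)
-C(T, 58) = -(-168 - 42*16) = -(-168 - 672) = -1*(-840) = 840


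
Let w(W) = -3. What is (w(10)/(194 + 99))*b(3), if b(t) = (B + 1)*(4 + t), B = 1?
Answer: -42/293 ≈ -0.14334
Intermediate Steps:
b(t) = 8 + 2*t (b(t) = (1 + 1)*(4 + t) = 2*(4 + t) = 8 + 2*t)
(w(10)/(194 + 99))*b(3) = (-3/(194 + 99))*(8 + 2*3) = (-3/293)*(8 + 6) = ((1/293)*(-3))*14 = -3/293*14 = -42/293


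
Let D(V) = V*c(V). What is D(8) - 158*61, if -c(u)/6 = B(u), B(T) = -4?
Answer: -9446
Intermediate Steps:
c(u) = 24 (c(u) = -6*(-4) = 24)
D(V) = 24*V (D(V) = V*24 = 24*V)
D(8) - 158*61 = 24*8 - 158*61 = 192 - 9638 = -9446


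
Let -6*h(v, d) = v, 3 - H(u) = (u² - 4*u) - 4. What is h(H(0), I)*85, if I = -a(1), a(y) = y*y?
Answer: -595/6 ≈ -99.167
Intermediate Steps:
a(y) = y²
H(u) = 7 - u² + 4*u (H(u) = 3 - ((u² - 4*u) - 4) = 3 - (-4 + u² - 4*u) = 3 + (4 - u² + 4*u) = 7 - u² + 4*u)
I = -1 (I = -1*1² = -1*1 = -1)
h(v, d) = -v/6
h(H(0), I)*85 = -(7 - 1*0² + 4*0)/6*85 = -(7 - 1*0 + 0)/6*85 = -(7 + 0 + 0)/6*85 = -⅙*7*85 = -7/6*85 = -595/6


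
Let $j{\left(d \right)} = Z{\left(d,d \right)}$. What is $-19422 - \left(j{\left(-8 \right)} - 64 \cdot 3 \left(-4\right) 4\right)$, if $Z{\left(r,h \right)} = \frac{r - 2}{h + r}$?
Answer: $- \frac{179957}{8} \approx -22495.0$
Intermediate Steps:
$Z{\left(r,h \right)} = \frac{-2 + r}{h + r}$
$j{\left(d \right)} = \frac{-2 + d}{2 d}$ ($j{\left(d \right)} = \frac{-2 + d}{d + d} = \frac{-2 + d}{2 d}$)
$-19422 - \left(j{\left(-8 \right)} - 64 \cdot 3 \left(-4\right) 4\right) = -19422 - \left(\frac{-2 - 8}{2 \left(-8\right)} - 64 \cdot 3 \left(-4\right) 4\right) = -19422 - \left(\frac{1}{2} \left(- \frac{1}{8}\right) \left(-10\right) - 64 \left(\left(-12\right) 4\right)\right) = -19422 - \left(\frac{5}{8} - -3072\right) = -19422 - \left(\frac{5}{8} + 3072\right) = -19422 - \frac{24581}{8} = - \frac{179957}{8}$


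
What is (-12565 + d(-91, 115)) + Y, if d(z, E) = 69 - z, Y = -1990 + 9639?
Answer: -4756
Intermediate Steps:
Y = 7649
(-12565 + d(-91, 115)) + Y = (-12565 + (69 - 1*(-91))) + 7649 = (-12565 + (69 + 91)) + 7649 = (-12565 + 160) + 7649 = -12405 + 7649 = -4756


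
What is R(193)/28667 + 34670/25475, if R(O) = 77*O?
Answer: 274493773/146058365 ≈ 1.8793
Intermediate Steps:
R(193)/28667 + 34670/25475 = (77*193)/28667 + 34670/25475 = 14861*(1/28667) + 34670*(1/25475) = 14861/28667 + 6934/5095 = 274493773/146058365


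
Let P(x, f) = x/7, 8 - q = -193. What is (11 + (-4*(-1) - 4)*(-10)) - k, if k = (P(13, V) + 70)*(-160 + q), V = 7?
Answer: -20546/7 ≈ -2935.1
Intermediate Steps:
q = 201 (q = 8 - 1*(-193) = 8 + 193 = 201)
P(x, f) = x/7 (P(x, f) = x*(⅐) = x/7)
k = 20623/7 (k = ((⅐)*13 + 70)*(-160 + 201) = (13/7 + 70)*41 = (503/7)*41 = 20623/7 ≈ 2946.1)
(11 + (-4*(-1) - 4)*(-10)) - k = (11 + (-4*(-1) - 4)*(-10)) - 1*20623/7 = (11 + (4 - 4)*(-10)) - 20623/7 = (11 + 0*(-10)) - 20623/7 = (11 + 0) - 20623/7 = 11 - 20623/7 = -20546/7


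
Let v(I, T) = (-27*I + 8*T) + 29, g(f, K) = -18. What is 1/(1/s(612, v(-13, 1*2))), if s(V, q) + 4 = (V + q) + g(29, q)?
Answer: 986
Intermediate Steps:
v(I, T) = 29 - 27*I + 8*T
s(V, q) = -22 + V + q (s(V, q) = -4 + ((V + q) - 18) = -4 + (-18 + V + q) = -22 + V + q)
1/(1/s(612, v(-13, 1*2))) = 1/(1/(-22 + 612 + (29 - 27*(-13) + 8*(1*2)))) = 1/(1/(-22 + 612 + (29 + 351 + 8*2))) = 1/(1/(-22 + 612 + (29 + 351 + 16))) = 1/(1/(-22 + 612 + 396)) = 1/(1/986) = 986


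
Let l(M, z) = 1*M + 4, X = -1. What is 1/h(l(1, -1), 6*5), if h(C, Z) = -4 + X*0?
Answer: -1/4 ≈ -0.25000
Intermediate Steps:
l(M, z) = 4 + M (l(M, z) = M + 4 = 4 + M)
h(C, Z) = -4 (h(C, Z) = -4 - 1*0 = -4 + 0 = -4)
1/h(l(1, -1), 6*5) = 1/(-4) = -1/4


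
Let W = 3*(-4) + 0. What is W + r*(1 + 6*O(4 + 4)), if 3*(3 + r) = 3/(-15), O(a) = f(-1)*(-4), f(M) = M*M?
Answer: 878/15 ≈ 58.533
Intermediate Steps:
f(M) = M²
O(a) = -4 (O(a) = (-1)²*(-4) = 1*(-4) = -4)
W = -12 (W = -12 + 0 = -12)
r = -46/15 (r = -3 + (3/(-15))/3 = -3 + (3*(-1/15))/3 = -3 + (⅓)*(-⅕) = -3 - 1/15 = -46/15 ≈ -3.0667)
W + r*(1 + 6*O(4 + 4)) = -12 - 46*(1 + 6*(-4))/15 = -12 - 46*(1 - 24)/15 = -12 - 46/15*(-23) = -12 + 1058/15 = 878/15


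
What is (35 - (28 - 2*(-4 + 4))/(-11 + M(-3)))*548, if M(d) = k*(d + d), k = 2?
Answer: 456484/23 ≈ 19847.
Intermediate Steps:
M(d) = 4*d (M(d) = 2*(d + d) = 2*(2*d) = 4*d)
(35 - (28 - 2*(-4 + 4))/(-11 + M(-3)))*548 = (35 - (28 - 2*(-4 + 4))/(-11 + 4*(-3)))*548 = (35 - (28 - 2*0)/(-11 - 12))*548 = (35 - (28 + 0)/(-23))*548 = (35 - 28*(-1)/23)*548 = (35 - 1*(-28/23))*548 = (35 + 28/23)*548 = (833/23)*548 = 456484/23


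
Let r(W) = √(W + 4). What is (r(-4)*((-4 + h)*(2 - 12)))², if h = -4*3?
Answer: 0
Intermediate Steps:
h = -12
r(W) = √(4 + W)
(r(-4)*((-4 + h)*(2 - 12)))² = (√(4 - 4)*((-4 - 12)*(2 - 12)))² = (√0*(-16*(-10)))² = (0*160)² = 0² = 0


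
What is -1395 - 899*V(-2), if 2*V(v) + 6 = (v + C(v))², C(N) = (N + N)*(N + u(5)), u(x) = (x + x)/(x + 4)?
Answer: 17360/81 ≈ 214.32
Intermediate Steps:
u(x) = 2*x/(4 + x) (u(x) = (2*x)/(4 + x) = 2*x/(4 + x))
C(N) = 2*N*(10/9 + N) (C(N) = (N + N)*(N + 2*5/(4 + 5)) = (2*N)*(N + 2*5/9) = (2*N)*(N + 2*5*(⅑)) = (2*N)*(N + 10/9) = (2*N)*(10/9 + N) = 2*N*(10/9 + N))
V(v) = -3 + (v + 2*v*(10 + 9*v)/9)²/2
-1395 - 899*V(-2) = -1395 - 899*(-3 + (1/162)*(-2)²*(29 + 18*(-2))²) = -1395 - 899*(-3 + (1/162)*4*(29 - 36)²) = -1395 - 899*(-3 + (1/162)*4*(-7)²) = -1395 - 899*(-3 + (1/162)*4*49) = -1395 - 899*(-3 + 98/81) = -1395 - 899*(-145/81) = -1395 + 130355/81 = 17360/81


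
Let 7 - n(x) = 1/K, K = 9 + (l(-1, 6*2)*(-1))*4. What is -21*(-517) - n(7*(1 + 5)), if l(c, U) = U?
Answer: 423149/39 ≈ 10850.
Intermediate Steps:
K = -39 (K = 9 + ((6*2)*(-1))*4 = 9 + (12*(-1))*4 = 9 - 12*4 = 9 - 48 = -39)
n(x) = 274/39 (n(x) = 7 - 1/(-39) = 7 - 1*(-1/39) = 7 + 1/39 = 274/39)
-21*(-517) - n(7*(1 + 5)) = -21*(-517) - 1*274/39 = 10857 - 274/39 = 423149/39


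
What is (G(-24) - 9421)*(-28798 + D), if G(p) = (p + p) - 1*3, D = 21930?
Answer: 65053696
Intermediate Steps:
G(p) = -3 + 2*p (G(p) = 2*p - 3 = -3 + 2*p)
(G(-24) - 9421)*(-28798 + D) = ((-3 + 2*(-24)) - 9421)*(-28798 + 21930) = ((-3 - 48) - 9421)*(-6868) = (-51 - 9421)*(-6868) = -9472*(-6868) = 65053696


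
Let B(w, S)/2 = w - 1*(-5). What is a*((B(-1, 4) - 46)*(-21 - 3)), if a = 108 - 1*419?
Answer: -283632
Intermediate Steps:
B(w, S) = 10 + 2*w (B(w, S) = 2*(w - 1*(-5)) = 2*(w + 5) = 2*(5 + w) = 10 + 2*w)
a = -311 (a = 108 - 419 = -311)
a*((B(-1, 4) - 46)*(-21 - 3)) = -311*((10 + 2*(-1)) - 46)*(-21 - 3) = -311*((10 - 2) - 46)*(-24) = -311*(8 - 46)*(-24) = -(-11818)*(-24) = -311*912 = -283632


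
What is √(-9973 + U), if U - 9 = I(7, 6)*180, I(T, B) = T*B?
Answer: 2*I*√601 ≈ 49.031*I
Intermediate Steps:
I(T, B) = B*T
U = 7569 (U = 9 + (6*7)*180 = 9 + 42*180 = 9 + 7560 = 7569)
√(-9973 + U) = √(-9973 + 7569) = √(-2404) = 2*I*√601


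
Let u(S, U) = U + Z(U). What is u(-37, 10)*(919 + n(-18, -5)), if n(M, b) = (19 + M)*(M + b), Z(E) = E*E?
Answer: 98560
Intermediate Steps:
Z(E) = E²
u(S, U) = U + U²
u(-37, 10)*(919 + n(-18, -5)) = (10*(1 + 10))*(919 + ((-18)² + 19*(-18) + 19*(-5) - 18*(-5))) = (10*11)*(919 + (324 - 342 - 95 + 90)) = 110*(919 - 23) = 110*896 = 98560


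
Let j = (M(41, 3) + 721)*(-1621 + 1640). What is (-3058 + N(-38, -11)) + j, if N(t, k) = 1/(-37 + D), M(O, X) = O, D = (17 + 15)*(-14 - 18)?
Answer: 12116619/1061 ≈ 11420.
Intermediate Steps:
D = -1024 (D = 32*(-32) = -1024)
N(t, k) = -1/1061 (N(t, k) = 1/(-37 - 1024) = 1/(-1061) = -1/1061)
j = 14478 (j = (41 + 721)*(-1621 + 1640) = 762*19 = 14478)
(-3058 + N(-38, -11)) + j = (-3058 - 1/1061) + 14478 = -3244539/1061 + 14478 = 12116619/1061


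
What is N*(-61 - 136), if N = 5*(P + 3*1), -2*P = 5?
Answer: -985/2 ≈ -492.50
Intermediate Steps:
P = -5/2 (P = -1/2*5 = -5/2 ≈ -2.5000)
N = 5/2 (N = 5*(-5/2 + 3*1) = 5*(-5/2 + 3) = 5*(1/2) = 5/2 ≈ 2.5000)
N*(-61 - 136) = 5*(-61 - 136)/2 = (5/2)*(-197) = -985/2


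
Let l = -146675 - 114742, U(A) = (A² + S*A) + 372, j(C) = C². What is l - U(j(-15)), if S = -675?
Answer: -160539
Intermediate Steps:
U(A) = 372 + A² - 675*A (U(A) = (A² - 675*A) + 372 = 372 + A² - 675*A)
l = -261417
l - U(j(-15)) = -261417 - (372 + ((-15)²)² - 675*(-15)²) = -261417 - (372 + 225² - 675*225) = -261417 - (372 + 50625 - 151875) = -261417 - 1*(-100878) = -261417 + 100878 = -160539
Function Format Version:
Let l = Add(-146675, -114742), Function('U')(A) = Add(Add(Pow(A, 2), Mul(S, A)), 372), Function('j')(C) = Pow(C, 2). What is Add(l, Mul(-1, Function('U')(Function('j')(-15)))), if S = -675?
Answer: -160539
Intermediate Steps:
Function('U')(A) = Add(372, Pow(A, 2), Mul(-675, A)) (Function('U')(A) = Add(Add(Pow(A, 2), Mul(-675, A)), 372) = Add(372, Pow(A, 2), Mul(-675, A)))
l = -261417
Add(l, Mul(-1, Function('U')(Function('j')(-15)))) = Add(-261417, Mul(-1, Add(372, Pow(Pow(-15, 2), 2), Mul(-675, Pow(-15, 2))))) = Add(-261417, Mul(-1, Add(372, Pow(225, 2), Mul(-675, 225)))) = Add(-261417, Mul(-1, Add(372, 50625, -151875))) = Add(-261417, Mul(-1, -100878)) = Add(-261417, 100878) = -160539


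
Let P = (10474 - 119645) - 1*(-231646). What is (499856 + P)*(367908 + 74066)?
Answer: 275054121394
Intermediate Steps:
P = 122475 (P = -109171 + 231646 = 122475)
(499856 + P)*(367908 + 74066) = (499856 + 122475)*(367908 + 74066) = 622331*441974 = 275054121394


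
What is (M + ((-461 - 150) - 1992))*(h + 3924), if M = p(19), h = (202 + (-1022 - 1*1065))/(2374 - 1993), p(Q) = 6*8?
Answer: -3815021245/381 ≈ -1.0013e+7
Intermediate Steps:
p(Q) = 48
h = -1885/381 (h = (202 + (-1022 - 1065))/381 = (202 - 2087)*(1/381) = -1885*1/381 = -1885/381 ≈ -4.9475)
M = 48
(M + ((-461 - 150) - 1992))*(h + 3924) = (48 + ((-461 - 150) - 1992))*(-1885/381 + 3924) = (48 + (-611 - 1992))*(1493159/381) = (48 - 2603)*(1493159/381) = -2555*1493159/381 = -3815021245/381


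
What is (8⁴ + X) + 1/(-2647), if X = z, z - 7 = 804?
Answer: 12988828/2647 ≈ 4907.0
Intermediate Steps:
z = 811 (z = 7 + 804 = 811)
X = 811
(8⁴ + X) + 1/(-2647) = (8⁴ + 811) + 1/(-2647) = (4096 + 811) - 1/2647 = 4907 - 1/2647 = 12988828/2647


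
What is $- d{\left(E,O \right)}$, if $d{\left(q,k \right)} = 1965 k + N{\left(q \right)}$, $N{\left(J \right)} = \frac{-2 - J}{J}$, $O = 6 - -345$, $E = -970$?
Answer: $- \frac{334511291}{485} \approx -6.8971 \cdot 10^{5}$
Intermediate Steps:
$O = 351$ ($O = 6 + 345 = 351$)
$N{\left(J \right)} = \frac{-2 - J}{J}$
$d{\left(q,k \right)} = 1965 k + \frac{-2 - q}{q}$
$- d{\left(E,O \right)} = - (-1 - \frac{2}{-970} + 1965 \cdot 351) = - (-1 - - \frac{1}{485} + 689715) = - (-1 + \frac{1}{485} + 689715) = \left(-1\right) \frac{334511291}{485} = - \frac{334511291}{485}$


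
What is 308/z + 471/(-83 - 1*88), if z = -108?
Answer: -2876/513 ≈ -5.6062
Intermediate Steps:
308/z + 471/(-83 - 1*88) = 308/(-108) + 471/(-83 - 1*88) = 308*(-1/108) + 471/(-83 - 88) = -77/27 + 471/(-171) = -77/27 + 471*(-1/171) = -77/27 - 157/57 = -2876/513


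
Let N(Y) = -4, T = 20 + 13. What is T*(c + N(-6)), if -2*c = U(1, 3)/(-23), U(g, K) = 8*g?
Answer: -2904/23 ≈ -126.26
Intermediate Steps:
T = 33
c = 4/23 (c = -8*1/(2*(-23)) = -4*(-1)/23 = -½*(-8/23) = 4/23 ≈ 0.17391)
T*(c + N(-6)) = 33*(4/23 - 4) = 33*(-88/23) = -2904/23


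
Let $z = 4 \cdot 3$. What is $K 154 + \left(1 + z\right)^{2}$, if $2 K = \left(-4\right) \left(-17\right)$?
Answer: $5405$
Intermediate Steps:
$z = 12$
$K = 34$ ($K = \frac{\left(-4\right) \left(-17\right)}{2} = \frac{1}{2} \cdot 68 = 34$)
$K 154 + \left(1 + z\right)^{2} = 34 \cdot 154 + \left(1 + 12\right)^{2} = 5236 + 13^{2} = 5236 + 169 = 5405$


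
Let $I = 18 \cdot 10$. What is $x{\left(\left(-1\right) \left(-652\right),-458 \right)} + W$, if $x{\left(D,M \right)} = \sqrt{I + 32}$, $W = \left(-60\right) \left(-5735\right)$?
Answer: $344100 + 2 \sqrt{53} \approx 3.4411 \cdot 10^{5}$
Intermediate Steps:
$W = 344100$
$I = 180$
$x{\left(D,M \right)} = 2 \sqrt{53}$ ($x{\left(D,M \right)} = \sqrt{180 + 32} = \sqrt{212} = 2 \sqrt{53}$)
$x{\left(\left(-1\right) \left(-652\right),-458 \right)} + W = 2 \sqrt{53} + 344100 = 344100 + 2 \sqrt{53}$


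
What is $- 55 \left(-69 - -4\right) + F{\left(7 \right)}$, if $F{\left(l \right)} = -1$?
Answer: $3574$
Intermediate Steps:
$- 55 \left(-69 - -4\right) + F{\left(7 \right)} = - 55 \left(-69 - -4\right) - 1 = - 55 \left(-69 + 4\right) - 1 = \left(-55\right) \left(-65\right) - 1 = 3575 - 1 = 3574$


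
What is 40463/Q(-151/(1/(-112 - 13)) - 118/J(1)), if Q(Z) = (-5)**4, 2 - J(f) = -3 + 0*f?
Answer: 40463/625 ≈ 64.741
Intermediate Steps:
J(f) = 5 (J(f) = 2 - (-3 + 0*f) = 2 - (-3 + 0) = 2 - 1*(-3) = 2 + 3 = 5)
Q(Z) = 625
40463/Q(-151/(1/(-112 - 13)) - 118/J(1)) = 40463/625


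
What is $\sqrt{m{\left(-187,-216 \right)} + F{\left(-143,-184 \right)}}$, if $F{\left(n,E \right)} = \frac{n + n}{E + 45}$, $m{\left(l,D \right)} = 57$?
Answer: $\frac{\sqrt{1141051}}{139} \approx 7.6849$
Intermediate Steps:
$F{\left(n,E \right)} = \frac{2 n}{45 + E}$
$\sqrt{m{\left(-187,-216 \right)} + F{\left(-143,-184 \right)}} = \sqrt{57 + 2 \left(-143\right) \frac{1}{45 - 184}} = \sqrt{57 + 2 \left(-143\right) \frac{1}{-139}} = \sqrt{57 + 2 \left(-143\right) \left(- \frac{1}{139}\right)} = \sqrt{57 + \frac{286}{139}} = \sqrt{\frac{8209}{139}} = \frac{\sqrt{1141051}}{139}$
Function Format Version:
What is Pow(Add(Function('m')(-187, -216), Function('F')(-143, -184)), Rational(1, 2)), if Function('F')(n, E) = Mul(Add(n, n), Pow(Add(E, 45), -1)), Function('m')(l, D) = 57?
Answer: Mul(Rational(1, 139), Pow(1141051, Rational(1, 2))) ≈ 7.6849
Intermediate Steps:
Function('F')(n, E) = Mul(2, n, Pow(Add(45, E), -1)) (Function('F')(n, E) = Mul(Mul(2, n), Pow(Add(45, E), -1)) = Mul(2, n, Pow(Add(45, E), -1)))
Pow(Add(Function('m')(-187, -216), Function('F')(-143, -184)), Rational(1, 2)) = Pow(Add(57, Mul(2, -143, Pow(Add(45, -184), -1))), Rational(1, 2)) = Pow(Add(57, Mul(2, -143, Pow(-139, -1))), Rational(1, 2)) = Pow(Add(57, Mul(2, -143, Rational(-1, 139))), Rational(1, 2)) = Pow(Add(57, Rational(286, 139)), Rational(1, 2)) = Pow(Rational(8209, 139), Rational(1, 2)) = Mul(Rational(1, 139), Pow(1141051, Rational(1, 2)))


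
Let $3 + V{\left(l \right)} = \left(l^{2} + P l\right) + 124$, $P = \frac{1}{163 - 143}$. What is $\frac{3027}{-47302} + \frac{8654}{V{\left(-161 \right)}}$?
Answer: $\frac{6610934827}{24629158058} \approx 0.26842$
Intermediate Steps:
$P = \frac{1}{20} \approx 0.05$
$V{\left(l \right)} = 121 + l^{2} + \frac{l}{20}$ ($V{\left(l \right)} = -3 + \left(\left(l^{2} + \frac{l}{20}\right) + 124\right) = -3 + \left(124 + l^{2} + \frac{l}{20}\right) = 121 + l^{2} + \frac{l}{20}$)
$\frac{3027}{-47302} + \frac{8654}{V{\left(-161 \right)}} = \frac{3027}{-47302} + \frac{8654}{121 + \left(-161\right)^{2} + \frac{1}{20} \left(-161\right)} = 3027 \left(- \frac{1}{47302}\right) + \frac{8654}{121 + 25921 - \frac{161}{20}} = - \frac{3027}{47302} + \frac{8654}{\frac{520679}{20}} = - \frac{3027}{47302} + 8654 \cdot \frac{20}{520679} = - \frac{3027}{47302} + \frac{173080}{520679} = \frac{6610934827}{24629158058}$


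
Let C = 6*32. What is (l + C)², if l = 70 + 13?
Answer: 75625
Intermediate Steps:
l = 83
C = 192
(l + C)² = (83 + 192)² = 275² = 75625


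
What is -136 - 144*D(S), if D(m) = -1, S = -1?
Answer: 8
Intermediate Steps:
-136 - 144*D(S) = -136 - 144*(-1) = -136 + 144 = 8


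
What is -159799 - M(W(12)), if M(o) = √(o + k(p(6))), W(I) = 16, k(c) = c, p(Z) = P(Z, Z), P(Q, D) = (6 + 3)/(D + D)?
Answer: -159799 - √67/2 ≈ -1.5980e+5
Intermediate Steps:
P(Q, D) = 9/(2*D) (P(Q, D) = 9/((2*D)) = 9*(1/(2*D)) = 9/(2*D))
p(Z) = 9/(2*Z)
M(o) = √(¾ + o) (M(o) = √(o + (9/2)/6) = √(o + (9/2)*(⅙)) = √(o + ¾) = √(¾ + o))
-159799 - M(W(12)) = -159799 - √(3 + 4*16)/2 = -159799 - √(3 + 64)/2 = -159799 - √67/2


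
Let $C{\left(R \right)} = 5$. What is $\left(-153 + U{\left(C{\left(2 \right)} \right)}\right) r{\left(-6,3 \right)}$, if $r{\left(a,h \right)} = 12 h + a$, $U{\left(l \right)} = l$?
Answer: $-4440$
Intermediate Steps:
$r{\left(a,h \right)} = a + 12 h$
$\left(-153 + U{\left(C{\left(2 \right)} \right)}\right) r{\left(-6,3 \right)} = \left(-153 + 5\right) \left(-6 + 12 \cdot 3\right) = - 148 \left(-6 + 36\right) = \left(-148\right) 30 = -4440$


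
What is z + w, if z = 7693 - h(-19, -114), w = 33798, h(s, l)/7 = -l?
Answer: 40693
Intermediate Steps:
h(s, l) = -7*l (h(s, l) = 7*(-l) = -7*l)
z = 6895 (z = 7693 - (-7)*(-114) = 7693 - 1*798 = 7693 - 798 = 6895)
z + w = 6895 + 33798 = 40693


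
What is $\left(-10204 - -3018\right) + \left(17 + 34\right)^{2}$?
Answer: $-4585$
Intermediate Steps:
$\left(-10204 - -3018\right) + \left(17 + 34\right)^{2} = \left(-10204 + \left(-13660 + 16678\right)\right) + 51^{2} = \left(-10204 + 3018\right) + 2601 = -7186 + 2601 = -4585$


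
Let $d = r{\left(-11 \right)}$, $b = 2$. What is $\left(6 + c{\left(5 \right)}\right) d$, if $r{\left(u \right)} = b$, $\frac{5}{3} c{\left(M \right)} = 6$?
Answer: $\frac{96}{5} \approx 19.2$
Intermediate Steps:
$c{\left(M \right)} = \frac{18}{5}$ ($c{\left(M \right)} = \frac{3}{5} \cdot 6 = \frac{18}{5}$)
$r{\left(u \right)} = 2$
$d = 2$
$\left(6 + c{\left(5 \right)}\right) d = \left(6 + \frac{18}{5}\right) 2 = \frac{48}{5} \cdot 2 = \frac{96}{5}$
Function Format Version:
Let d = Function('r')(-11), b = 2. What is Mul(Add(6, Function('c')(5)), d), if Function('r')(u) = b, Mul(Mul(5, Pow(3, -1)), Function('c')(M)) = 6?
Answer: Rational(96, 5) ≈ 19.200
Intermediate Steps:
Function('c')(M) = Rational(18, 5) (Function('c')(M) = Mul(Rational(3, 5), 6) = Rational(18, 5))
Function('r')(u) = 2
d = 2
Mul(Add(6, Function('c')(5)), d) = Mul(Add(6, Rational(18, 5)), 2) = Mul(Rational(48, 5), 2) = Rational(96, 5)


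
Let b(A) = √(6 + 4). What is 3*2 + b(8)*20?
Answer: 6 + 20*√10 ≈ 69.246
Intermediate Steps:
b(A) = √10
3*2 + b(8)*20 = 3*2 + √10*20 = 6 + 20*√10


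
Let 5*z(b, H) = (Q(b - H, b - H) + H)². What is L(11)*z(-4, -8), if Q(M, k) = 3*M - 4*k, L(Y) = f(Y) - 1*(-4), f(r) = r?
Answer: 432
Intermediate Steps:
L(Y) = 4 + Y (L(Y) = Y - 1*(-4) = Y + 4 = 4 + Y)
Q(M, k) = -4*k + 3*M
z(b, H) = (-b + 2*H)²/5 (z(b, H) = ((-4*(b - H) + 3*(b - H)) + H)²/5 = (((-4*b + 4*H) + (-3*H + 3*b)) + H)²/5 = ((H - b) + H)²/5 = (-b + 2*H)²/5)
L(11)*z(-4, -8) = (4 + 11)*((-1*(-4) + 2*(-8))²/5) = 15*((4 - 16)²/5) = 15*((⅕)*(-12)²) = 15*((⅕)*144) = 15*(144/5) = 432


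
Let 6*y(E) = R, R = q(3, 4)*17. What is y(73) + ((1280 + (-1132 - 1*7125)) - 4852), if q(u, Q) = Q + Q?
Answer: -35419/3 ≈ -11806.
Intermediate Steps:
q(u, Q) = 2*Q
R = 136 (R = (2*4)*17 = 8*17 = 136)
y(E) = 68/3 (y(E) = (1/6)*136 = 68/3)
y(73) + ((1280 + (-1132 - 1*7125)) - 4852) = 68/3 + ((1280 + (-1132 - 1*7125)) - 4852) = 68/3 + ((1280 + (-1132 - 7125)) - 4852) = 68/3 + ((1280 - 8257) - 4852) = 68/3 + (-6977 - 4852) = 68/3 - 11829 = -35419/3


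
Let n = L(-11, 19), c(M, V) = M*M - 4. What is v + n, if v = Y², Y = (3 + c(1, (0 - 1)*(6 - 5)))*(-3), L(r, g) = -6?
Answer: -6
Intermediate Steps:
c(M, V) = -4 + M² (c(M, V) = M² - 4 = -4 + M²)
n = -6
Y = 0 (Y = (3 + (-4 + 1²))*(-3) = (3 + (-4 + 1))*(-3) = (3 - 3)*(-3) = 0*(-3) = 0)
v = 0 (v = 0² = 0)
v + n = 0 - 6 = -6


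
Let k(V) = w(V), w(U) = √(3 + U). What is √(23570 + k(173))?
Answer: √(23570 + 4*√11) ≈ 153.57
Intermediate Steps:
k(V) = √(3 + V)
√(23570 + k(173)) = √(23570 + √(3 + 173)) = √(23570 + √176) = √(23570 + 4*√11)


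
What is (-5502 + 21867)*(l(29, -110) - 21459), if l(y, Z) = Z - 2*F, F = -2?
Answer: -352911225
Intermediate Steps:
l(y, Z) = 4 + Z (l(y, Z) = Z - 2*(-2) = Z + 4 = 4 + Z)
(-5502 + 21867)*(l(29, -110) - 21459) = (-5502 + 21867)*((4 - 110) - 21459) = 16365*(-106 - 21459) = 16365*(-21565) = -352911225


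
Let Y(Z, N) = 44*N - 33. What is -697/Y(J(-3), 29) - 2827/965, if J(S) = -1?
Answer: -4186566/1199495 ≈ -3.4903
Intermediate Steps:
Y(Z, N) = -33 + 44*N
-697/Y(J(-3), 29) - 2827/965 = -697/(-33 + 44*29) - 2827/965 = -697/(-33 + 1276) - 2827*1/965 = -697/1243 - 2827/965 = -4186566/1199495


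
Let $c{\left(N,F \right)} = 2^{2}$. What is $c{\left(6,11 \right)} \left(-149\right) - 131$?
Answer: $-727$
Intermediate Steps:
$c{\left(N,F \right)} = 4$
$c{\left(6,11 \right)} \left(-149\right) - 131 = 4 \left(-149\right) - 131 = -596 - 131 = -727$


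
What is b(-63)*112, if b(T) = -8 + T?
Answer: -7952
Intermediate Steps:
b(-63)*112 = (-8 - 63)*112 = -71*112 = -7952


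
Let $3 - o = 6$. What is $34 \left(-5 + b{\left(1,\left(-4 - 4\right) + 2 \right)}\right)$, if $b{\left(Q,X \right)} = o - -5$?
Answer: $-102$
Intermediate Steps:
$o = -3$ ($o = 3 - 6 = -3$)
$b{\left(Q,X \right)} = 2$ ($b{\left(Q,X \right)} = -3 - -5 = -3 + 5 = 2$)
$34 \left(-5 + b{\left(1,\left(-4 - 4\right) + 2 \right)}\right) = 34 \left(-5 + 2\right) = 34 \left(-3\right) = -102$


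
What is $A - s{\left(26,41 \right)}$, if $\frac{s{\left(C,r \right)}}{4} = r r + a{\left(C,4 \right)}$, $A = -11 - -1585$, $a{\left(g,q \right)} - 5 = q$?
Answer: $-5186$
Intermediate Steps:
$a{\left(g,q \right)} = 5 + q$
$A = 1574$ ($A = -11 + 1585 = 1574$)
$s{\left(C,r \right)} = 36 + 4 r^{2}$ ($s{\left(C,r \right)} = 4 \left(r r + \left(5 + 4\right)\right) = 4 \left(r^{2} + 9\right) = 4 \left(9 + r^{2}\right) = 36 + 4 r^{2}$)
$A - s{\left(26,41 \right)} = 1574 - \left(36 + 4 \cdot 41^{2}\right) = 1574 - \left(36 + 4 \cdot 1681\right) = 1574 - \left(36 + 6724\right) = 1574 - 6760 = -5186$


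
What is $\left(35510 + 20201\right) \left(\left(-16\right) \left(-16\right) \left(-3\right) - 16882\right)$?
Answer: $-983299150$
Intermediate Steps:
$\left(35510 + 20201\right) \left(\left(-16\right) \left(-16\right) \left(-3\right) - 16882\right) = 55711 \left(256 \left(-3\right) - 16882\right) = 55711 \left(-768 - 16882\right) = 55711 \left(-17650\right) = -983299150$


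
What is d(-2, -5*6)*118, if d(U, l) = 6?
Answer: 708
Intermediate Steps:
d(-2, -5*6)*118 = 6*118 = 708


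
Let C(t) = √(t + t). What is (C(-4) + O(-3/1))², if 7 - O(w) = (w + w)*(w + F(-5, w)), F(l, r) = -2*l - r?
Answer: 4481 + 268*I*√2 ≈ 4481.0 + 379.01*I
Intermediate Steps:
F(l, r) = -r - 2*l
O(w) = 7 - 20*w (O(w) = 7 - (w + w)*(w + (-w - 2*(-5))) = 7 - 2*w*(w + (-w + 10)) = 7 - 2*w*(w + (10 - w)) = 7 - 2*w*10 = 7 - 20*w)
C(t) = √2*√t (C(t) = √(2*t) = √2*√t)
(C(-4) + O(-3/1))² = (√2*√(-4) + (7 - (-60)/1))² = (√2*(2*I) + (7 - (-60)))² = (2*I*√2 + (7 - 20*(-3)))² = (2*I*√2 + (7 + 60))² = (2*I*√2 + 67)² = (67 + 2*I*√2)²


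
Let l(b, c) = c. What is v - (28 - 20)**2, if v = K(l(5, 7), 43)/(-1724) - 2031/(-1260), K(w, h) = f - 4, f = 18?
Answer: -11294963/181020 ≈ -62.396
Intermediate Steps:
K(w, h) = 14 (K(w, h) = 18 - 4 = 14)
v = 290317/181020 (v = 14/(-1724) - 2031/(-1260) = 14*(-1/1724) - 2031*(-1/1260) = -7/862 + 677/420 = 290317/181020 ≈ 1.6038)
v - (28 - 20)**2 = 290317/181020 - (28 - 20)**2 = 290317/181020 - 1*8**2 = 290317/181020 - 1*64 = 290317/181020 - 64 = -11294963/181020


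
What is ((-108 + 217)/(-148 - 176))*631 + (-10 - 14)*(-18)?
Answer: 71189/324 ≈ 219.72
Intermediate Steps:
((-108 + 217)/(-148 - 176))*631 + (-10 - 14)*(-18) = (109/(-324))*631 - 24*(-18) = (109*(-1/324))*631 + 432 = -109/324*631 + 432 = -68779/324 + 432 = 71189/324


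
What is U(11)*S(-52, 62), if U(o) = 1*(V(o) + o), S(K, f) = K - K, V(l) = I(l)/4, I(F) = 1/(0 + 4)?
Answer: 0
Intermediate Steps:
I(F) = ¼ (I(F) = 1/4 = ¼)
V(l) = 1/16 (V(l) = (¼)/4 = (¼)*(¼) = 1/16)
S(K, f) = 0
U(o) = 1/16 + o (U(o) = 1*(1/16 + o) = 1/16 + o)
U(11)*S(-52, 62) = (1/16 + 11)*0 = (177/16)*0 = 0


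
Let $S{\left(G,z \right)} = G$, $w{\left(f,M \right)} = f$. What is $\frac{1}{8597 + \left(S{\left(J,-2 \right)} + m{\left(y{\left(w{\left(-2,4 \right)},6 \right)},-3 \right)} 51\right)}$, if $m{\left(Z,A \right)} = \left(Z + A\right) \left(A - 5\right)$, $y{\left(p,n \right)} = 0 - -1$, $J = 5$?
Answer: $\frac{1}{9418} \approx 0.00010618$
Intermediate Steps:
$y{\left(p,n \right)} = 1$ ($y{\left(p,n \right)} = 0 + 1 = 1$)
$m{\left(Z,A \right)} = \left(-5 + A\right) \left(A + Z\right)$ ($m{\left(Z,A \right)} = \left(A + Z\right) \left(-5 + A\right) = \left(-5 + A\right) \left(A + Z\right)$)
$\frac{1}{8597 + \left(S{\left(J,-2 \right)} + m{\left(y{\left(w{\left(-2,4 \right)},6 \right)},-3 \right)} 51\right)} = \frac{1}{8597 + \left(5 + \left(\left(-3\right)^{2} - -15 - 5 - 3\right) 51\right)} = \frac{1}{8597 + \left(5 + \left(9 + 15 - 5 - 3\right) 51\right)} = \frac{1}{8597 + \left(5 + 16 \cdot 51\right)} = \frac{1}{8597 + \left(5 + 816\right)} = \frac{1}{8597 + 821} = \frac{1}{9418}$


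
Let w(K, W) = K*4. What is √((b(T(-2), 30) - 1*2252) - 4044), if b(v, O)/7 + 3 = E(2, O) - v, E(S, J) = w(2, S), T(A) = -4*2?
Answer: I*√6205 ≈ 78.772*I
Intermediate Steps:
T(A) = -8
w(K, W) = 4*K
E(S, J) = 8 (E(S, J) = 4*2 = 8)
b(v, O) = 35 - 7*v (b(v, O) = -21 + 7*(8 - v) = -21 + (56 - 7*v) = 35 - 7*v)
√((b(T(-2), 30) - 1*2252) - 4044) = √(((35 - 7*(-8)) - 1*2252) - 4044) = √(((35 + 56) - 2252) - 4044) = √((91 - 2252) - 4044) = √(-2161 - 4044) = √(-6205) = I*√6205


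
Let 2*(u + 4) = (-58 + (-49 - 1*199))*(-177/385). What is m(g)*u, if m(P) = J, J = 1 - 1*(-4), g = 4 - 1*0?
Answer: 25541/77 ≈ 331.70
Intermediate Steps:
g = 4 (g = 4 + 0 = 4)
u = 25541/385 (u = -4 + ((-58 + (-49 - 1*199))*(-177/385))/2 = -4 + ((-58 + (-49 - 199))*(-177*1/385))/2 = -4 + ((-58 - 248)*(-177/385))/2 = -4 + (-306*(-177/385))/2 = -4 + (½)*(54162/385) = -4 + 27081/385 = 25541/385 ≈ 66.340)
J = 5 (J = 1 + 4 = 5)
m(P) = 5
m(g)*u = 5*(25541/385) = 25541/77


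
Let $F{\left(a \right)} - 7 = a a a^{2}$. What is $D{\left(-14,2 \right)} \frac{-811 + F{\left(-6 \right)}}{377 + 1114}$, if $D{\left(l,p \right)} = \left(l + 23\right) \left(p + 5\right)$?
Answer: $\frac{1476}{71} \approx 20.789$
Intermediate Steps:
$D{\left(l,p \right)} = \left(5 + p\right) \left(23 + l\right)$ ($D{\left(l,p \right)} = \left(23 + l\right) \left(5 + p\right) = \left(5 + p\right) \left(23 + l\right)$)
$F{\left(a \right)} = 7 + a^{4}$ ($F{\left(a \right)} = 7 + a a a^{2} = 7 + a^{2} a^{2} = 7 + a^{4}$)
$D{\left(-14,2 \right)} \frac{-811 + F{\left(-6 \right)}}{377 + 1114} = \left(115 + 5 \left(-14\right) + 23 \cdot 2 - 28\right) \frac{-811 + \left(7 + \left(-6\right)^{4}\right)}{377 + 1114} = \left(115 - 70 + 46 - 28\right) \frac{-811 + \left(7 + 1296\right)}{1491} = 63 \left(-811 + 1303\right) \frac{1}{1491} = 63 \cdot 492 \cdot \frac{1}{1491} = 63 \cdot \frac{164}{497} = \frac{1476}{71}$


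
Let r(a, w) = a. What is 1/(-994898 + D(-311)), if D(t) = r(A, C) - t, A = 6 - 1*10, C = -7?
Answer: -1/994591 ≈ -1.0054e-6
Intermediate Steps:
A = -4 (A = 6 - 10 = -4)
D(t) = -4 - t
1/(-994898 + D(-311)) = 1/(-994898 + (-4 - 1*(-311))) = 1/(-994898 + (-4 + 311)) = 1/(-994898 + 307) = 1/(-994591) = -1/994591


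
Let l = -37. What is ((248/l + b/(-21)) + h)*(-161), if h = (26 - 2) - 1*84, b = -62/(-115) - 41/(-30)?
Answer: 7161995/666 ≈ 10754.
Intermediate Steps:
b = 263/138 (b = -62*(-1/115) - 41*(-1/30) = 62/115 + 41/30 = 263/138 ≈ 1.9058)
h = -60 (h = 24 - 84 = -60)
((248/l + b/(-21)) + h)*(-161) = ((248/(-37) + (263/138)/(-21)) - 60)*(-161) = ((248*(-1/37) + (263/138)*(-1/21)) - 60)*(-161) = ((-248/37 - 263/2898) - 60)*(-161) = (-728435/107226 - 60)*(-161) = -7161995/107226*(-161) = 7161995/666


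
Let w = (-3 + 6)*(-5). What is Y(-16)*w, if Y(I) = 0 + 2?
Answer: -30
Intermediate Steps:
Y(I) = 2
w = -15 (w = 3*(-5) = -15)
Y(-16)*w = 2*(-15) = -30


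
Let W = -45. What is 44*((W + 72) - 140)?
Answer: -4972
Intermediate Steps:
44*((W + 72) - 140) = 44*((-45 + 72) - 140) = 44*(27 - 140) = 44*(-113) = -4972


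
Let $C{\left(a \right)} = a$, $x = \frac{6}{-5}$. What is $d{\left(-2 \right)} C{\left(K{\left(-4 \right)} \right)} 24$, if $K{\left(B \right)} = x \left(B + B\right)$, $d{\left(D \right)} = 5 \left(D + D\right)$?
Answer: $-4608$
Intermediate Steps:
$x = - \frac{6}{5}$ ($x = 6 \left(- \frac{1}{5}\right) = - \frac{6}{5} \approx -1.2$)
$d{\left(D \right)} = 10 D$ ($d{\left(D \right)} = 5 \cdot 2 D = 10 D$)
$K{\left(B \right)} = - \frac{12 B}{5}$ ($K{\left(B \right)} = - \frac{6 \left(B + B\right)}{5} = - \frac{6 \cdot 2 B}{5} = - \frac{12 B}{5}$)
$d{\left(-2 \right)} C{\left(K{\left(-4 \right)} \right)} 24 = 10 \left(-2\right) \left(\left(- \frac{12}{5}\right) \left(-4\right)\right) 24 = \left(-20\right) \frac{48}{5} \cdot 24 = \left(-192\right) 24 = -4608$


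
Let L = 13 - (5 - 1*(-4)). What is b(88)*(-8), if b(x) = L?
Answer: -32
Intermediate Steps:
L = 4 (L = 13 - (5 + 4) = 13 - 1*9 = 13 - 9 = 4)
b(x) = 4
b(88)*(-8) = 4*(-8) = -32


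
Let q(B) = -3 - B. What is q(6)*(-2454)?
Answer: 22086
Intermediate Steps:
q(6)*(-2454) = (-3 - 1*6)*(-2454) = (-3 - 6)*(-2454) = -9*(-2454) = 22086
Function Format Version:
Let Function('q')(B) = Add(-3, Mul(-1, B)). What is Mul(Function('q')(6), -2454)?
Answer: 22086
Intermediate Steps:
Mul(Function('q')(6), -2454) = Mul(Add(-3, Mul(-1, 6)), -2454) = Mul(Add(-3, -6), -2454) = Mul(-9, -2454) = 22086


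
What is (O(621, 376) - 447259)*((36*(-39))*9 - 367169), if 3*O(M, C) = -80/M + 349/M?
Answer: 316469951806640/1863 ≈ 1.6987e+11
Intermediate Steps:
O(M, C) = 269/(3*M) (O(M, C) = (-80/M + 349/M)/3 = (269/M)/3 = 269/(3*M))
(O(621, 376) - 447259)*((36*(-39))*9 - 367169) = ((269/3)/621 - 447259)*((36*(-39))*9 - 367169) = ((269/3)*(1/621) - 447259)*(-1404*9 - 367169) = (269/1863 - 447259)*(-12636 - 367169) = -833243248/1863*(-379805) = 316469951806640/1863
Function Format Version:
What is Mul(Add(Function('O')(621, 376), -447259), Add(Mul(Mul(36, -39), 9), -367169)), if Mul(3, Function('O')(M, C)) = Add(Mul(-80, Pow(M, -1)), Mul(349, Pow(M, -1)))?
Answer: Rational(316469951806640, 1863) ≈ 1.6987e+11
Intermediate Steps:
Function('O')(M, C) = Mul(Rational(269, 3), Pow(M, -1)) (Function('O')(M, C) = Mul(Rational(1, 3), Add(Mul(-80, Pow(M, -1)), Mul(349, Pow(M, -1)))) = Mul(Rational(1, 3), Mul(269, Pow(M, -1))) = Mul(Rational(269, 3), Pow(M, -1)))
Mul(Add(Function('O')(621, 376), -447259), Add(Mul(Mul(36, -39), 9), -367169)) = Mul(Add(Mul(Rational(269, 3), Pow(621, -1)), -447259), Add(Mul(Mul(36, -39), 9), -367169)) = Mul(Add(Mul(Rational(269, 3), Rational(1, 621)), -447259), Add(Mul(-1404, 9), -367169)) = Mul(Add(Rational(269, 1863), -447259), Add(-12636, -367169)) = Mul(Rational(-833243248, 1863), -379805) = Rational(316469951806640, 1863)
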